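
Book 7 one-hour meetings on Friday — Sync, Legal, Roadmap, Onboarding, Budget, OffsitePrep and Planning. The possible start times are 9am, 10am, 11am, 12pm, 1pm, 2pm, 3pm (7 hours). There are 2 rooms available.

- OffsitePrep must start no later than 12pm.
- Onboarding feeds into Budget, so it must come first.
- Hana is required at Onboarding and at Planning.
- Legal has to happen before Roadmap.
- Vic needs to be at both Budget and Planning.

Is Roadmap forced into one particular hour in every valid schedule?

Roadmap can be 10am (e.g. Planning in 12pm, Roadmap in 10am, OffsitePrep in 9am, Legal in 9am, Budget in 11am, Sync in 11am, Onboarding in 10am) or 11am (e.g. Legal -> 9am, Sync -> 10am, Budget -> 11am, Roadmap -> 11am, Onboarding -> 10am, Planning -> 12pm, OffsitePrep -> 9am).

No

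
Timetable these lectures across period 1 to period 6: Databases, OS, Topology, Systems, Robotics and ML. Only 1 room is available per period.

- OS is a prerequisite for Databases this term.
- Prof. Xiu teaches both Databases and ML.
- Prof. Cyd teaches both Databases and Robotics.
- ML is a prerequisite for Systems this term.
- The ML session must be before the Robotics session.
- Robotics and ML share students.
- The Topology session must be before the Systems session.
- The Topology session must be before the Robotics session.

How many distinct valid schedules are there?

60

Splitting on Databases: it can be period 2 (4), period 3 (8), period 4 (12), period 5 (16), period 6 (20). Listing each branch's schedules as (OS, Topology, Systems, Robotics, ML) by period number:
Databases=period 2: (1,3,5,6,4) (1,3,6,5,4) (1,4,5,6,3) (1,4,6,5,3) — 4.
Databases=period 3: (1,2,5,6,4) (1,2,6,5,4) (1,4,5,6,2) (1,4,6,5,2) (2,1,5,6,4) (2,1,6,5,4) (2,4,5,6,1) (2,4,6,5,1) — 8.
Databases=period 4: (1,2,5,6,3) (1,2,6,5,3) (1,3,5,6,2) (1,3,6,5,2) (2,1,5,6,3) (2,1,6,5,3) (2,3,5,6,1) (2,3,6,5,1) (3,1,5,6,2) (3,1,6,5,2) (3,2,5,6,1) (3,2,6,5,1) — 12.
Databases=period 5: (1,2,4,6,3) (1,2,6,4,3) (1,3,4,6,2) (1,3,6,4,2) (2,1,4,6,3) (2,1,6,4,3) (2,3,4,6,1) (2,3,6,4,1) (3,1,4,6,2) (3,1,6,4,2) (3,2,4,6,1) (3,2,6,4,1) (4,1,3,6,2) (4,1,6,3,2) (4,2,3,6,1) (4,2,6,3,1) — 16.
Databases=period 6: (1,2,4,5,3) (1,2,5,4,3) (1,3,4,5,2) (1,3,5,4,2) (2,1,4,5,3) (2,1,5,4,3) (2,3,4,5,1) (2,3,5,4,1) (3,1,4,5,2) (3,1,5,4,2) (3,2,4,5,1) (3,2,5,4,1) (4,1,3,5,2) (4,1,5,3,2) (4,2,3,5,1) (4,2,5,3,1) (5,1,3,4,2) (5,1,4,3,2) (5,2,3,4,1) (5,2,4,3,1) — 20.
Summing: 4 + 8 + 12 + 16 + 20 = 60.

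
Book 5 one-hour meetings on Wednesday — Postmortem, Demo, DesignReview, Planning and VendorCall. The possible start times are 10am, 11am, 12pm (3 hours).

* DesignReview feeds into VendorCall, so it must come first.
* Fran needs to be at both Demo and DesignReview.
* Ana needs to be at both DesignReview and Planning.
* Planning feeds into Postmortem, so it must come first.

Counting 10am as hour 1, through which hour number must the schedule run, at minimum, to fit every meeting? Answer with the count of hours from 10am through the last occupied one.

The precedence chain requires at least 2 distinct hours.
Could 2 hours be enough, i.e. nothing placed later than 11am? No: VendorCall must come after DesignReview (at 10am or later) → {11am}; DesignReview must come before VendorCall (at 11am or earlier) → {10am}; Postmortem must come after Planning (at 10am or later) → {11am}; Planning must come before Postmortem (at 11am or earlier) → {10am}; Planning can't share with DesignReview (10am) → nothing is left.
So 2 hours is not enough.
3 works (last occupied hour: 12pm): for example Planning -> 10am; Postmortem -> 11am; DesignReview -> 11am; Demo -> 10am; VendorCall -> 12pm.

3 hours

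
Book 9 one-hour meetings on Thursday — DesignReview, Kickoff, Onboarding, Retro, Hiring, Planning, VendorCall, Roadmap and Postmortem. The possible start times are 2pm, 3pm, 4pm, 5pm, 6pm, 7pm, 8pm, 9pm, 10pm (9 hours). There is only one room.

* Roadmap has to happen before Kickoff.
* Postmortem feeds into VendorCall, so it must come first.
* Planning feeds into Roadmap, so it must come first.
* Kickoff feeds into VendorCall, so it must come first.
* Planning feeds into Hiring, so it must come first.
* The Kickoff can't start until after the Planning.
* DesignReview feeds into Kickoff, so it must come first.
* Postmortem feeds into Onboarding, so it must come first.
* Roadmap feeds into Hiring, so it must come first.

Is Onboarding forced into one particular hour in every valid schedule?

No

Onboarding can be 3pm (e.g. Onboarding=3pm; Retro=10pm; Kickoff=7pm; Planning=4pm; VendorCall=9pm; Hiring=8pm; Postmortem=2pm; DesignReview=6pm; Roadmap=5pm) or 4pm (e.g. Hiring -> 8pm, Postmortem -> 3pm, Kickoff -> 7pm, DesignReview -> 6pm, Roadmap -> 5pm, VendorCall -> 9pm, Retro -> 10pm, Onboarding -> 4pm, Planning -> 2pm).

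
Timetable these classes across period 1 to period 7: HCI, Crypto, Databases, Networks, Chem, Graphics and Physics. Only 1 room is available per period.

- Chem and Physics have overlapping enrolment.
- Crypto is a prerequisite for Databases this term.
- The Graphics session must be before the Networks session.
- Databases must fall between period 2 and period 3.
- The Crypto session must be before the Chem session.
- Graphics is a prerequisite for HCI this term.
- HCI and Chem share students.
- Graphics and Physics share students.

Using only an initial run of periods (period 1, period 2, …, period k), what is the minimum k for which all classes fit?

7

The precedence chain requires at least 2 distinct periods.
With at most 1 per period and 7 classes, at least 7 periods are needed.
7 works (last occupied period: period 7): for example Databases=period 2; Physics=period 7; Chem=period 6; Crypto=period 1; HCI=period 4; Graphics=period 3; Networks=period 5.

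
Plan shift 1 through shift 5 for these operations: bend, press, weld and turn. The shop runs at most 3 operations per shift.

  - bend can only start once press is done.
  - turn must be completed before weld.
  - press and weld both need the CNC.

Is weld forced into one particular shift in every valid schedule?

No

weld can be shift 2 (e.g. bend in shift 2; weld in shift 2; press in shift 1; turn in shift 1) or shift 3 (e.g. bend -> shift 2, press -> shift 1, weld -> shift 3, turn -> shift 1).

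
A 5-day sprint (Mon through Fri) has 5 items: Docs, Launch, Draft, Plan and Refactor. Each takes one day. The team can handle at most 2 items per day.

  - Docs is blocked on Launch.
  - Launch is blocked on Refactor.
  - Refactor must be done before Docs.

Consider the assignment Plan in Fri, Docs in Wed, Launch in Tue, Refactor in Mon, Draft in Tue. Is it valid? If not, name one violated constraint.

Valid

Refactor must be done before Docs — holds.
Docs is blocked on Launch — holds.
Launch is blocked on Refactor — holds.
The team can handle at most 2 items per day — holds.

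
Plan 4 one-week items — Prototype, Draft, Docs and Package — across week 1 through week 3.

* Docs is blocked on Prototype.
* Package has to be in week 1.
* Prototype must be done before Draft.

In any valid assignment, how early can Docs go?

week 2

Precedence pushes Docs to at least week 2.
Docs at week 2 is achievable: Prototype=week 1; Docs=week 2; Package=week 1; Draft=week 2.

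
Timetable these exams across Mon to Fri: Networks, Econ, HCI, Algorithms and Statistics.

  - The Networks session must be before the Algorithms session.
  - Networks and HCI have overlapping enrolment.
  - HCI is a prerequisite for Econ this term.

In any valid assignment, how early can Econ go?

Precedence pushes Econ to at least Tue.
Econ at Tue is achievable: HCI=Mon, Algorithms=Wed, Networks=Tue, Econ=Tue, Statistics=Mon.

Tue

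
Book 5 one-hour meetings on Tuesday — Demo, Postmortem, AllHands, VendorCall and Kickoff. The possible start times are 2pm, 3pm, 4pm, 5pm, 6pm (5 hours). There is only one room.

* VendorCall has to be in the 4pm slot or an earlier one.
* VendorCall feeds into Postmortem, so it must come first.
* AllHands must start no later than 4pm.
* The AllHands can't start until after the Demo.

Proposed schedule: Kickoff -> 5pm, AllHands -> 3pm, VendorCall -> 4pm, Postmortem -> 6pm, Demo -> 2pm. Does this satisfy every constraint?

Yes

The AllHands can't start until after the Demo — holds.
AllHands must start no later than 4pm — holds.
VendorCall feeds into Postmortem, so it must come first — holds.
There is only one room — holds.
VendorCall has to be in the 4pm slot or an earlier one — holds.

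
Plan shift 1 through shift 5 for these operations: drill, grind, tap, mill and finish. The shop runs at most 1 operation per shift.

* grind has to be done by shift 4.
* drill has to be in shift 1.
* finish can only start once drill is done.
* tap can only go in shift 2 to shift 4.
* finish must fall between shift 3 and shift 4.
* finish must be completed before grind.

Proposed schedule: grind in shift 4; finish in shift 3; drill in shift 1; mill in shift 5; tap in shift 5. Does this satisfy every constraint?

Invalid. tap can only go in shift 2 to shift 4.

drill has to be in shift 1 — holds.
finish must fall between shift 3 and shift 4 — holds.
tap can only go in shift 2 to shift 4 — violated.
The shop runs at most 1 operation per shift — violated.
finish must be completed before grind — holds.
grind has to be done by shift 4 — holds.
finish can only start once drill is done — holds.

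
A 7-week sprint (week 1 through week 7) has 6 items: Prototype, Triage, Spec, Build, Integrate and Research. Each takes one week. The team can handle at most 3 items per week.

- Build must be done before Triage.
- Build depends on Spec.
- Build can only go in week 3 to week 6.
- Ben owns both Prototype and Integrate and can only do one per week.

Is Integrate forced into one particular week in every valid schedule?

No

Integrate can be week 1 (e.g. Integrate -> week 1, Build -> week 3, Triage -> week 4, Prototype -> week 2, Research -> week 1, Spec -> week 1) or week 2 (e.g. Build in week 3, Prototype in week 1, Spec in week 1, Triage in week 4, Integrate in week 2, Research in week 1).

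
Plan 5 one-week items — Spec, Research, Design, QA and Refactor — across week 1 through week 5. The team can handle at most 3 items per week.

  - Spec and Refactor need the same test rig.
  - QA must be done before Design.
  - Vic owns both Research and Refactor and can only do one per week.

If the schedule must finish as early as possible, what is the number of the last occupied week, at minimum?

The precedence chain requires at least 2 distinct weeks.
With at most 3 per week and 5 work items, at least 2 weeks are needed.
2 works (last occupied week: week 2): for example Refactor in week 2; Spec in week 1; Research in week 1; Design in week 2; QA in week 1.

2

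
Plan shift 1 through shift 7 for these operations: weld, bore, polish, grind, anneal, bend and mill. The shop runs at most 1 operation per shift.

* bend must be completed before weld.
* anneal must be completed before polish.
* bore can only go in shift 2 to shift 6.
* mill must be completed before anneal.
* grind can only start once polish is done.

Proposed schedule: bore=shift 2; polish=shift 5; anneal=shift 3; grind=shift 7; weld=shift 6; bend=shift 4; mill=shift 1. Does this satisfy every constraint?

mill must be completed before anneal — holds.
anneal must be completed before polish — holds.
The shop runs at most 1 operation per shift — holds.
bore can only go in shift 2 to shift 6 — holds.
bend must be completed before weld — holds.
grind can only start once polish is done — holds.

Yes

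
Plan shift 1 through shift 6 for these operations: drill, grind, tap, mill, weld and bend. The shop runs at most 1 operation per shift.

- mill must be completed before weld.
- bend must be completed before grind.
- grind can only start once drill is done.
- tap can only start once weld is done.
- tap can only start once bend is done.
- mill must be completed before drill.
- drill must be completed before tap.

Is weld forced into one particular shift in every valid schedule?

No

weld can be shift 2 (e.g. tap -> shift 5; grind -> shift 6; drill -> shift 3; bend -> shift 4; weld -> shift 2; mill -> shift 1) or shift 3 (e.g. grind -> shift 6, mill -> shift 1, bend -> shift 4, tap -> shift 5, drill -> shift 2, weld -> shift 3).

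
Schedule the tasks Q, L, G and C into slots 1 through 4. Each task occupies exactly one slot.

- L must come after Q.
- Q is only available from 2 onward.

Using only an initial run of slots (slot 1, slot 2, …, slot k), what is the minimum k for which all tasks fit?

3

The precedence chain requires at least 2 distinct slots.
Propagating the time windows through the other constraints, L can't land before 3, so the schedule must run through at least slot 3.
3 works (last occupied slot: 3): for example C=1, G=1, Q=2, L=3.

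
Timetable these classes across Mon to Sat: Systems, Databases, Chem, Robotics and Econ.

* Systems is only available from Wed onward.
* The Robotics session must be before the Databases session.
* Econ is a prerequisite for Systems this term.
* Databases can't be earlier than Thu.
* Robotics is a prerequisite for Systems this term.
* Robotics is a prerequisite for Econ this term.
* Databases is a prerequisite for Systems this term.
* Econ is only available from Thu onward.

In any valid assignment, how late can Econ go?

Econ is available from Thu; downstream work caps Econ at Fri.
Econ at Fri is achievable: Systems in Sat, Robotics in Mon, Chem in Mon, Databases in Thu, Econ in Fri.

Fri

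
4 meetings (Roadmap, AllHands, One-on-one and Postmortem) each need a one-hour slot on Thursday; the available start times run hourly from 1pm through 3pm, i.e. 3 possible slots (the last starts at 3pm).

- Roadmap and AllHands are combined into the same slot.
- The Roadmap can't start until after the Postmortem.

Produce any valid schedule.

One-on-one -> 1pm; Roadmap -> 2pm; AllHands -> 2pm; Postmortem -> 1pm

Checking: Postmortem(1pm) before Roadmap(2pm); Roadmap = AllHands = 2pm.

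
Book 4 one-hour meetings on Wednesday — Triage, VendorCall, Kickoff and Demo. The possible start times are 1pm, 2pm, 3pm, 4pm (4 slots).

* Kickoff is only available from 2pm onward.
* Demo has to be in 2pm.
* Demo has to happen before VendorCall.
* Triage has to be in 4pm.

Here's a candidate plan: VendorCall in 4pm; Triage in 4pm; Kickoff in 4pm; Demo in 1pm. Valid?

Demo has to happen before VendorCall — holds.
Kickoff is only available from 2pm onward — holds.
Demo has to be in 2pm — violated.
Triage has to be in 4pm — holds.

Invalid. Demo has to be in 2pm.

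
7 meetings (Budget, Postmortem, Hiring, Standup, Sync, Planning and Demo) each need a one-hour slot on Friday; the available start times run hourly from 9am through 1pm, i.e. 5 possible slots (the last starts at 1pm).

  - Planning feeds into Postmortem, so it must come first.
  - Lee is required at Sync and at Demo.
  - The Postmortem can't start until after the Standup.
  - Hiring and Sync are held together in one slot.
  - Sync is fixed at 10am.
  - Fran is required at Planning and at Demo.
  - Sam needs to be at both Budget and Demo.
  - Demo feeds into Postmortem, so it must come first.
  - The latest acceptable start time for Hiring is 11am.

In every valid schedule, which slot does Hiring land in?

Hiring must be in the same slot as Sync, which can't be before 10am, so Hiring is at least 10am; Hiring's own window allows nothing later than 11am; Hiring must be in the same slot as Sync, which can't be after 10am, so Hiring is at most 10am.
So Hiring is pinned to 10am.

10am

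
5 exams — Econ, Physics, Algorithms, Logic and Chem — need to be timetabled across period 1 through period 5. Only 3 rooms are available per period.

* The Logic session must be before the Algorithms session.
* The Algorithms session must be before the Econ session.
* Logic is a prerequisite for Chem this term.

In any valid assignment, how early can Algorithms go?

Precedence pushes Algorithms to at least period 2; downstream work caps Algorithms at period 4.
Algorithms at period 2 is achievable: Logic in period 1; Algorithms in period 2; Physics in period 1; Econ in period 3; Chem in period 2.

period 2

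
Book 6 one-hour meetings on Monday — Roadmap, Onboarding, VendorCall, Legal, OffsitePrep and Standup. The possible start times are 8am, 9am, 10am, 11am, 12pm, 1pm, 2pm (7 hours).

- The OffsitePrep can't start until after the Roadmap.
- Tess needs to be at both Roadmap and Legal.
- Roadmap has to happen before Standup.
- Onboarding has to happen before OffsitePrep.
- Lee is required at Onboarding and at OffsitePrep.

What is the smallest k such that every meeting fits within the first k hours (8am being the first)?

The precedence chain requires at least 2 distinct hours.
2 works (last occupied hour: 9am): for example Legal=9am; Standup=9am; Onboarding=8am; OffsitePrep=9am; Roadmap=8am; VendorCall=8am.

2 hours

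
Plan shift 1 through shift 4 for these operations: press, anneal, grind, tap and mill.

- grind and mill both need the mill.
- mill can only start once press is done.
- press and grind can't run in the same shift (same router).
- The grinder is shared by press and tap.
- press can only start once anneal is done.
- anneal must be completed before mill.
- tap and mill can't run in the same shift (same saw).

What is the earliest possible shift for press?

shift 2

Precedence pushes press to at least shift 2; downstream work caps press at shift 3.
press at shift 2 is achievable: tap -> shift 1, press -> shift 2, grind -> shift 1, anneal -> shift 1, mill -> shift 3.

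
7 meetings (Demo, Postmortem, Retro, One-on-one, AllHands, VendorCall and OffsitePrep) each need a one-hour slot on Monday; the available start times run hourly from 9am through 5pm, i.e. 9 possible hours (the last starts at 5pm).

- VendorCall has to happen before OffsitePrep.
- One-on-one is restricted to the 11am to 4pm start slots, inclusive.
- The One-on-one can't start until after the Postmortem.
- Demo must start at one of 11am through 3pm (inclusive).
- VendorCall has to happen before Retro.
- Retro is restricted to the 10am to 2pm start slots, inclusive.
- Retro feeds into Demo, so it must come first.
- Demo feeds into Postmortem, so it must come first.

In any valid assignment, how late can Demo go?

Demo is available from 11am; Demo's own window allows nothing later than 3pm; downstream work caps Demo at 2pm.
Demo at 2pm is achievable: AllHands in 9am; Demo in 2pm; One-on-one in 4pm; OffsitePrep in 10am; Postmortem in 3pm; Retro in 10am; VendorCall in 9am.

2pm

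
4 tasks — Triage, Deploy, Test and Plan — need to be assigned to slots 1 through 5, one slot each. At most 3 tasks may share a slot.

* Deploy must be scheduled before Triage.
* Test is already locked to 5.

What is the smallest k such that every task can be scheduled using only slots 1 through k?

The precedence chain requires at least 2 distinct slots.
With at most 3 per slot and 4 tasks, at least 2 slots are needed.
Test can't be placed before 5, so the schedule must run through at least slot 5.
5 works (last occupied slot: 5): for example Test=5, Triage=2, Deploy=1, Plan=1.

5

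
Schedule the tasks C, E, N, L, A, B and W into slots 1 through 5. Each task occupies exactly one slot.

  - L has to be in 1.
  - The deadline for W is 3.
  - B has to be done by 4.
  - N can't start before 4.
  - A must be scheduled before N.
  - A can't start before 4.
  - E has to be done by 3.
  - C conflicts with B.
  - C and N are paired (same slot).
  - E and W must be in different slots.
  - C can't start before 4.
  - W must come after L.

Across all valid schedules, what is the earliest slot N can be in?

5

N is available from 4; precedence pushes N to at least 5.
N at 5 is achievable: B in 1, W in 2, E in 1, C in 5, N in 5, A in 4, L in 1.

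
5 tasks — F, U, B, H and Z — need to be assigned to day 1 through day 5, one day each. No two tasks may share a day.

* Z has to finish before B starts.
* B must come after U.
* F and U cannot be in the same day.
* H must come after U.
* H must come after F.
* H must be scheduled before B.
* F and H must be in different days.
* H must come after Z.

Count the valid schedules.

Splitting on F: it can be day 1 (2), day 2 (2), day 3 (2). Listing each branch's schedules as (U, B, H, Z) by day number:
F=day 1: (2,5,4,3) (3,5,4,2) — 2.
F=day 2: (1,5,4,3) (3,5,4,1) — 2.
F=day 3: (1,5,4,2) (2,5,4,1) — 2.
Summing: 2 + 2 + 2 = 6.

6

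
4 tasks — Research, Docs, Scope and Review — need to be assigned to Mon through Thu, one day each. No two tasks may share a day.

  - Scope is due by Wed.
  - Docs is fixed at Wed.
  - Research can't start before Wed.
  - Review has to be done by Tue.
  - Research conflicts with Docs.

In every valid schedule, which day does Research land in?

Thu

Research's window is Wed–Thu.
Docs is fixed at Wed, and Research can't share a day with Docs.
So Research must be Thu.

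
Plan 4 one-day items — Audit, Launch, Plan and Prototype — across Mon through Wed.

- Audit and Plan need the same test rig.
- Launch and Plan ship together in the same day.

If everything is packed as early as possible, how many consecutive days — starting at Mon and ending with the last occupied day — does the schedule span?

Could 1 day be enough, i.e. nothing placed later than Mon? No: Plan can't share with Audit (Mon) → nothing is left.
So 1 day is not enough.
2 works (last occupied day: Tue): for example Plan -> Tue; Audit -> Mon; Prototype -> Mon; Launch -> Tue.

2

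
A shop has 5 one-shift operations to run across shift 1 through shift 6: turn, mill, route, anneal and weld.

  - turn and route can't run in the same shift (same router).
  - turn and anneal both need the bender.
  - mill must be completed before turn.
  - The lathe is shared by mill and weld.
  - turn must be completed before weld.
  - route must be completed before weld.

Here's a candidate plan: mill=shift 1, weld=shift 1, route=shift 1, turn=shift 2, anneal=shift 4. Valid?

Invalid. The lathe is shared by mill and weld.

turn must be completed before weld — violated.
turn and anneal both need the bender — holds.
turn and route can't run in the same shift (same router) — holds.
mill must be completed before turn — holds.
route must be completed before weld — violated.
The lathe is shared by mill and weld — violated.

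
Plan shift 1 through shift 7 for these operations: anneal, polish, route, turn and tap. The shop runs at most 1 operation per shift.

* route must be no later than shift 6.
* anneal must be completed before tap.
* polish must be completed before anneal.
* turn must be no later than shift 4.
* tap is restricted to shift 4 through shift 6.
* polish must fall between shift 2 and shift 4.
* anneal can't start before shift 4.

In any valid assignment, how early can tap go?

Tap is available from shift 4; precedence pushes tap to at least shift 5; tap's own window allows nothing later than shift 6.
tap at shift 5 is achievable: tap in shift 5; route in shift 3; polish in shift 2; turn in shift 1; anneal in shift 4.

shift 5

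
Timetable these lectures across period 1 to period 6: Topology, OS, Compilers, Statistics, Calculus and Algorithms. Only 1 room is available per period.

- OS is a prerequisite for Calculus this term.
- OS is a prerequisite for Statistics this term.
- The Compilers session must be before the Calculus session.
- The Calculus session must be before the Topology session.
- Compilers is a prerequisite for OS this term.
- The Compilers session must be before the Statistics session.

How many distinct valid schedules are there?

18

Splitting on Topology: it can be period 4 (2), period 5 (6), period 6 (10). Listing each branch's schedules as (OS, Compilers, Statistics, Calculus, Algorithms) by period number:
Topology=period 4: (2,1,5,3,6) (2,1,6,3,5) — 2.
Topology=period 5: (2,1,3,4,6) (2,1,4,3,6) (2,1,6,3,4) (2,1,6,4,3) (3,1,6,4,2) (3,2,6,4,1) — 6.
Topology=period 6: (2,1,3,4,5) (2,1,3,5,4) (2,1,4,3,5) (2,1,4,5,3) (2,1,5,3,4) (2,1,5,4,3) (3,1,4,5,2) (3,1,5,4,2) (3,2,4,5,1) (3,2,5,4,1) — 10.
Summing: 2 + 6 + 10 = 18.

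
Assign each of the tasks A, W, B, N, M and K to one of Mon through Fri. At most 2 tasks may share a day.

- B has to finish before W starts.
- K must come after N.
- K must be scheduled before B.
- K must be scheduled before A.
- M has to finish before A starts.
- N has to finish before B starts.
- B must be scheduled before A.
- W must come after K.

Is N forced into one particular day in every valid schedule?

N can be Mon (e.g. M=Mon; B=Wed; W=Thu; A=Thu; K=Tue; N=Mon) or Tue (e.g. N=Tue, W=Fri, A=Fri, B=Thu, M=Mon, K=Wed).

No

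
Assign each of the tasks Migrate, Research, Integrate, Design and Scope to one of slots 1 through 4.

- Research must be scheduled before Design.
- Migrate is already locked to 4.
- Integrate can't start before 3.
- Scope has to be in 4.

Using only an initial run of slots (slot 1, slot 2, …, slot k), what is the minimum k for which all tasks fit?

The precedence chain requires at least 2 distinct slots.
Migrate can't be placed before 4, so the schedule must run through at least slot 4.
4 works (last occupied slot: 4): for example Migrate -> 4; Integrate -> 3; Scope -> 4; Design -> 2; Research -> 1.

4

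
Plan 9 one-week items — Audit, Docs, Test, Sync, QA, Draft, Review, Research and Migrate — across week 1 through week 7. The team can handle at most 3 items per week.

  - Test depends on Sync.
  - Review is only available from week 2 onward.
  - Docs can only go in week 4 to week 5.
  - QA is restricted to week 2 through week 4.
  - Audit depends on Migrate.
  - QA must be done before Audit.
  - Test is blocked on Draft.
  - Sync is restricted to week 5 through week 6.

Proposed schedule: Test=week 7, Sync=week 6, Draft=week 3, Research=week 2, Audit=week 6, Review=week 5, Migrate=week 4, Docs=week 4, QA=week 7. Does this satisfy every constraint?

Docs can only go in week 4 to week 5 — holds.
The team can handle at most 3 items per week — holds.
Test depends on Sync — holds.
Test is blocked on Draft — holds.
QA must be done before Audit — violated.
Audit depends on Migrate — holds.
QA is restricted to week 2 through week 4 — violated.
Review is only available from week 2 onward — holds.
Sync is restricted to week 5 through week 6 — holds.

No — it violates: QA is restricted to week 2 through week 4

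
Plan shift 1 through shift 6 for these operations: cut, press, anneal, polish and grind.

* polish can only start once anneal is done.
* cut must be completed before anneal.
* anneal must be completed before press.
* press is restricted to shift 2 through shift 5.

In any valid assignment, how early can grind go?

shift 1

grind at shift 1 is achievable: grind -> shift 1; press -> shift 3; cut -> shift 1; anneal -> shift 2; polish -> shift 3.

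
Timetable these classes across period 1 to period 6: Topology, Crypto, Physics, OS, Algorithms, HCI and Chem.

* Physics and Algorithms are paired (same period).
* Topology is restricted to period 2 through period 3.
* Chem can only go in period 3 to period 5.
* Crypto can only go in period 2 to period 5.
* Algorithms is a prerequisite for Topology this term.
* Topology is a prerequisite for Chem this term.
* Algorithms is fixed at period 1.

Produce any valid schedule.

OS -> period 1, HCI -> period 1, Crypto -> period 2, Physics -> period 1, Algorithms -> period 1, Chem -> period 3, Topology -> period 2

Checking: Topology(period 2) before Chem(period 3); Algorithms(period 1) before Topology(period 2); Physics = Algorithms = period 1; Algorithms=period 1 in [period 1,period 1]; Chem=period 3 in [period 3,period 5]; Crypto=period 2 in [period 2,period 5]; Topology=period 2 in [period 2,period 3].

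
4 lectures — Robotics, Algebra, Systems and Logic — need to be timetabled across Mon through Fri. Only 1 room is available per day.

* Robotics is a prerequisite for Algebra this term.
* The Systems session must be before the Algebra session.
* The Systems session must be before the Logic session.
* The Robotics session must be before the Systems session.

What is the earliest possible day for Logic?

Precedence pushes Logic to at least Wed.
Logic at Wed is achievable: Robotics in Mon; Logic in Wed; Systems in Tue; Algebra in Thu.

Wed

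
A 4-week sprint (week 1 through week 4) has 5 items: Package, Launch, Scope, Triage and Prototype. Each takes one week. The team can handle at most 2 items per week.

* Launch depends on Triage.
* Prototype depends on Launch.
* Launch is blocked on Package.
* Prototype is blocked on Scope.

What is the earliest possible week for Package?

week 1

Downstream work caps Package at week 2.
Package at week 1 is achievable: Scope -> week 2; Triage -> week 1; Prototype -> week 3; Launch -> week 2; Package -> week 1.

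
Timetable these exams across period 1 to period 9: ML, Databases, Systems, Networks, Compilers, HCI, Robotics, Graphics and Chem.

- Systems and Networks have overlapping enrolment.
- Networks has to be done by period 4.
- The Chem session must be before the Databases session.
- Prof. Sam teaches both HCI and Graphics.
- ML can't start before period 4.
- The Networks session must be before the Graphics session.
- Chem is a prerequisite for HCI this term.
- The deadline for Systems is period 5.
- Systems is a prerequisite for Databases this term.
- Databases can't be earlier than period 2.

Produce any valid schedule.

Systems=period 2; Robotics=period 1; HCI=period 2; Chem=period 1; Compilers=period 1; Networks=period 1; ML=period 4; Databases=period 3; Graphics=period 3

Checking: Chem(period 1) before Databases(period 3); Systems(period 2) before Databases(period 3); Chem(period 1) before HCI(period 2); Networks(period 1) before Graphics(period 3); HCI(period 2) != Graphics(period 3); Systems(period 2) != Networks(period 1); Systems=period 2 in [period 1,period 5]; ML=period 4 in [period 4,period 9]; Networks=period 1 in [period 1,period 4]; Databases=period 3 in [period 2,period 9].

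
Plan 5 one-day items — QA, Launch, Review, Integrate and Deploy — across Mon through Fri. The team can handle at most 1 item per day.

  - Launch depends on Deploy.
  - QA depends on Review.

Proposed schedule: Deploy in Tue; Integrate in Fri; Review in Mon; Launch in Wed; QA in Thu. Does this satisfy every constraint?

Valid

Launch depends on Deploy — holds.
The team can handle at most 1 item per day — holds.
QA depends on Review — holds.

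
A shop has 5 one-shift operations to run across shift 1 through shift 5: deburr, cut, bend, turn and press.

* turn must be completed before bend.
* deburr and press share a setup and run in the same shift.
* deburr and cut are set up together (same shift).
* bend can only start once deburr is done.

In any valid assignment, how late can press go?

shift 4

Press must be in the same shift as deburr, which can't be after shift 4, so press is at most shift 4.
press at shift 4 is achievable: cut -> shift 4; bend -> shift 5; turn -> shift 1; deburr -> shift 4; press -> shift 4.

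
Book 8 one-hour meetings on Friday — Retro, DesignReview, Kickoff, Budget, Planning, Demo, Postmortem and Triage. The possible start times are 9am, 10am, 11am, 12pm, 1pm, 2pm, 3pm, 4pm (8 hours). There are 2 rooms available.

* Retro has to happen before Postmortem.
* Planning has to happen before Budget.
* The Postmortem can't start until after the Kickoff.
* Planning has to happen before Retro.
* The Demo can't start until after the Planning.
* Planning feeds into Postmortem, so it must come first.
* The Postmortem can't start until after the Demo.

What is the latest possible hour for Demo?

3pm

Precedence pushes Demo to at least 10am; downstream work caps Demo at 3pm.
Demo at 3pm is achievable: Kickoff -> 9am, Retro -> 10am, Planning -> 9am, Demo -> 3pm, Budget -> 10am, Postmortem -> 4pm, Triage -> 11am, DesignReview -> 11am.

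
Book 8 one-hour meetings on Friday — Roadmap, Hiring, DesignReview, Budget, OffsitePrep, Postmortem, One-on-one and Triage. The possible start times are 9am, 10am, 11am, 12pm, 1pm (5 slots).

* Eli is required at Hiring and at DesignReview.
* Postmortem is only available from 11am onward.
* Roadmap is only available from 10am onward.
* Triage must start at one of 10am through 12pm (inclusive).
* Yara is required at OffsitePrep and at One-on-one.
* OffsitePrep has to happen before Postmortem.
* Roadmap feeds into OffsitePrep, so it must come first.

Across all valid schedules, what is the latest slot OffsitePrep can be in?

12pm

Precedence pushes OffsitePrep to at least 11am; downstream work caps OffsitePrep at 12pm.
OffsitePrep at 12pm is achievable: Postmortem=1pm; Budget=9am; Hiring=9am; DesignReview=10am; Roadmap=10am; Triage=10am; One-on-one=9am; OffsitePrep=12pm.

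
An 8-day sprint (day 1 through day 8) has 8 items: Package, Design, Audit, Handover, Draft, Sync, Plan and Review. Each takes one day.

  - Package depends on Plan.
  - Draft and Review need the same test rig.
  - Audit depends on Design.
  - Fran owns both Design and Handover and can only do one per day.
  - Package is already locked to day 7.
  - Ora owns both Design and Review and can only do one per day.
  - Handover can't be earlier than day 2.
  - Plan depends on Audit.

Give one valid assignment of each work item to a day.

Draft=day 1, Sync=day 1, Package=day 7, Design=day 1, Plan=day 3, Handover=day 2, Audit=day 2, Review=day 2

Checking: Audit(day 2) before Plan(day 3); Design(day 1) before Audit(day 2); Plan(day 3) before Package(day 7); Design(day 1) != Review(day 2); Design(day 1) != Handover(day 2); Draft(day 1) != Review(day 2); Package=day 7 in [day 7,day 7]; Handover=day 2 in [day 2,day 8].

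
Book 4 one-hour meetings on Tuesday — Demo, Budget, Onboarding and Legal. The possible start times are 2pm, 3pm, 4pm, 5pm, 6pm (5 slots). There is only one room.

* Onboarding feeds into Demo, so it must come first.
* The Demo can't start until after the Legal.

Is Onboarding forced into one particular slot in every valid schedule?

No

Onboarding can be 2pm (e.g. Budget -> 5pm; Onboarding -> 2pm; Legal -> 3pm; Demo -> 4pm) or 3pm (e.g. Onboarding -> 3pm; Demo -> 4pm; Legal -> 2pm; Budget -> 5pm).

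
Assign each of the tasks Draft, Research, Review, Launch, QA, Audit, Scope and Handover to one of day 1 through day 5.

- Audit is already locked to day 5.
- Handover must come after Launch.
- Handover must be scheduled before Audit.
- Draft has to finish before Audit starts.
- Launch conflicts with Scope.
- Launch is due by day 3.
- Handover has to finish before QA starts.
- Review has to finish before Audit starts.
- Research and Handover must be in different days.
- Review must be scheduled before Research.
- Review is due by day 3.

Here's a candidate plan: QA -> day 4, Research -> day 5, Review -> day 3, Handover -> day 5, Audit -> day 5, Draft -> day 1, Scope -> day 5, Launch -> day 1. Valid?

No — it violates: Research and Handover must be in different days

Handover must be scheduled before Audit — violated.
Launch is due by day 3 — holds.
Handover has to finish before QA starts — violated.
Research and Handover must be in different days — violated.
Review has to finish before Audit starts — holds.
Handover must come after Launch — holds.
Launch conflicts with Scope — holds.
Review is due by day 3 — holds.
Draft has to finish before Audit starts — holds.
Review must be scheduled before Research — holds.
Audit is already locked to day 5 — holds.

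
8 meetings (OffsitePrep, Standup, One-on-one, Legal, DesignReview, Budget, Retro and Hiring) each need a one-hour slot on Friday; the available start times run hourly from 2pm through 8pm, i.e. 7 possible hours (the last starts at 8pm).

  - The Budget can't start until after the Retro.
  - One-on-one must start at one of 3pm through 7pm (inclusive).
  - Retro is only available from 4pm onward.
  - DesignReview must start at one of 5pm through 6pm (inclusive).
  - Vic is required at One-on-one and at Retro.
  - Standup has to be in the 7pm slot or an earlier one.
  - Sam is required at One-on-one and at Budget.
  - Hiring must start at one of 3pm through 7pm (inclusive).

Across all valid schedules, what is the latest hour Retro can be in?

7pm

Retro is available from 4pm; downstream work caps Retro at 7pm.
Retro at 7pm is achievable: DesignReview=5pm, Retro=7pm, One-on-one=3pm, Standup=2pm, Hiring=3pm, Budget=8pm, OffsitePrep=2pm, Legal=2pm.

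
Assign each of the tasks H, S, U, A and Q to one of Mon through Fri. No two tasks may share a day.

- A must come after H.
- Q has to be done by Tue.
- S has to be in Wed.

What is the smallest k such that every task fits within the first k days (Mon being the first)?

5

The precedence chain requires at least 2 distinct days.
With at most 1 per day and 5 tasks, at least 5 days are needed.
S can't be placed before Wed — that is day 3 counting from Mon — so the schedule must run through at least 3 days.
5 works (last occupied day: Fri): for example Q=Mon; U=Fri; S=Wed; H=Tue; A=Thu.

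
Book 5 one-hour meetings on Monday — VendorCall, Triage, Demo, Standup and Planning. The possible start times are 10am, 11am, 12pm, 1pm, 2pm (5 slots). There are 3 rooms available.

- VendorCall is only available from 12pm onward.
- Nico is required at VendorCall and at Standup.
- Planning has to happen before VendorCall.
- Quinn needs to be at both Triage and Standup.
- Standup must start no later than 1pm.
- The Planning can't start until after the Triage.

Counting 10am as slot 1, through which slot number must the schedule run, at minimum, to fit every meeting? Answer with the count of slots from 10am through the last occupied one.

3 slots

The precedence chain requires at least 3 distinct slots.
With at most 3 per slot and 5 meetings, at least 2 slots are needed.
3 works (last occupied slot: 12pm): for example Standup -> 11am, Triage -> 10am, VendorCall -> 12pm, Planning -> 11am, Demo -> 10am.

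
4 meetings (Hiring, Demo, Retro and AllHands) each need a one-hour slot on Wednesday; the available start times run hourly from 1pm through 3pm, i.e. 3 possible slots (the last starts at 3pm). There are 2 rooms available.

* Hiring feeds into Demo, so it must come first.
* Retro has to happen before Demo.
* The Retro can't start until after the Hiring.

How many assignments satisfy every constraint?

Enumerating: Demo=3pm; Hiring=1pm; AllHands=1pm; Retro=2pm | Retro=2pm; Hiring=1pm; AllHands=2pm; Demo=3pm | Retro -> 2pm; Hiring -> 1pm; AllHands -> 3pm; Demo -> 3pm.

3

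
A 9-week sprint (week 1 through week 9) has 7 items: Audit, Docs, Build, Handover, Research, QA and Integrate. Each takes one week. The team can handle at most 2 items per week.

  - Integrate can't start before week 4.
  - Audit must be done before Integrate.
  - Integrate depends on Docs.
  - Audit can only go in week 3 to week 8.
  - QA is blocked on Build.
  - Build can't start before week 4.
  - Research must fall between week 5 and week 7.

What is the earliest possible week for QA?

Precedence pushes QA to at least week 5.
QA at week 5 is achievable: Research in week 5; QA in week 5; Integrate in week 4; Audit in week 3; Docs in week 1; Handover in week 1; Build in week 4.

week 5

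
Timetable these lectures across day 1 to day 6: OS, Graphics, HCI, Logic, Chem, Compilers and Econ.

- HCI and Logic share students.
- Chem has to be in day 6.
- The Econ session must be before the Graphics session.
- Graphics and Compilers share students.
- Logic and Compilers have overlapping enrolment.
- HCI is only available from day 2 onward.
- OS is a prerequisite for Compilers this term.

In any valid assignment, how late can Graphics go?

day 6

Precedence pushes Graphics to at least day 2.
Graphics at day 6 is achievable: HCI -> day 2; Econ -> day 1; Chem -> day 6; OS -> day 1; Logic -> day 1; Compilers -> day 2; Graphics -> day 6.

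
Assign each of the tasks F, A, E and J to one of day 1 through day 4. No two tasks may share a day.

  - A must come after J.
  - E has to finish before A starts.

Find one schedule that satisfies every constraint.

A -> day 3, E -> day 1, J -> day 2, F -> day 4

Checking: J(day 2) before A(day 3); E(day 1) before A(day 3); max 1 per day (cap 1).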